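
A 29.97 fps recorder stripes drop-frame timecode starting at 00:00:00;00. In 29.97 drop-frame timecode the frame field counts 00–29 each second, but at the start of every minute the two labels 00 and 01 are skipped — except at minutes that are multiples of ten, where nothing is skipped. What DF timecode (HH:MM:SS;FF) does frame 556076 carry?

Ten DF minutes hold 17982 frames, so frame 556076 lies in block 30 (frames 539460–557441) with 16616 frames into that block.
The block's first minute is 1800 frames and the rest 1798 each; 16616 frames reaches minute 9, so 30 × 18 + 9 × 2 = 558 labels have been skipped so far.
Adding those back, label number 556076 + 558 = 556634 at 30 labels/s is 18554 s + 14 f = 5 h 9 min 14 s frame 14, i.e. 05:09:14;14.

05:09:14;14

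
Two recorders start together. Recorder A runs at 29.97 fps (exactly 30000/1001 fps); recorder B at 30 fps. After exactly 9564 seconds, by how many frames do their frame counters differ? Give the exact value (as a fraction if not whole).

A emits 30000/1001 × 9564 = 286920000/1001 frames; B emits 30 × 9564 = 286920.
Difference = 286920/1001 frames (≈ 286.6334); B is ahead of A.

286920/1001 frames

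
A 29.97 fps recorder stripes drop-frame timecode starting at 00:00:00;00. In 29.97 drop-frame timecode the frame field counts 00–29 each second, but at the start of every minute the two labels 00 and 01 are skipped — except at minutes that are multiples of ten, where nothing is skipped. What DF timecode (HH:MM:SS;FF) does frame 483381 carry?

Ten DF minutes hold 17982 frames, so frame 483381 lies in block 26 (frames 467532–485513) with 15849 frames into that block.
The block's first minute is 1800 frames and the rest 1798 each; 15849 frames reaches minute 8, so 26 × 18 + 8 × 2 = 484 labels have been skipped so far.
Adding those back, label number 483381 + 484 = 483865 at 30 labels/s is 16128 s + 25 f = 4 h 28 min 48 s frame 25, i.e. 04:28:48;25.

04:28:48;25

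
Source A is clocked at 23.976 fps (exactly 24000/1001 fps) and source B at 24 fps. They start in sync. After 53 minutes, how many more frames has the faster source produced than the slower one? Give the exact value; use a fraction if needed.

76320/1001 frames

53 min = 3180 s.
A emits 24000/1001 × 3180 = 76320000/1001 frames; B emits 24 × 3180 = 76320.
Difference = 76320/1001 frames (≈ 76.2438); B is ahead of A.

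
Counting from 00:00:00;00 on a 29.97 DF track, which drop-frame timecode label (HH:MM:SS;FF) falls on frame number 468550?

04:20:33;28

Ten DF minutes hold 17982 frames, so frame 468550 lies in block 26 (frames 467532–485513) with 1018 frames into that block.
The block's first minute is 1800 frames and the rest 1798 each; 1018 frames reaches minute 0, so 26 × 18 + 0 × 2 = 468 labels have been skipped so far.
Adding those back, label number 468550 + 468 = 469018 at 30 labels/s is 15633 s + 28 f = 4 h 20 min 33 s frame 28, i.e. 04:20:33;28.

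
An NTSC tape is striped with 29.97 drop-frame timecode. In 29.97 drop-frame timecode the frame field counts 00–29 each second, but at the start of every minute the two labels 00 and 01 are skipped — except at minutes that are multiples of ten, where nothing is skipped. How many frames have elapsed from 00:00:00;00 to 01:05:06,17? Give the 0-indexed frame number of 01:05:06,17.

117079

Complete 10-minute blocks: 6, each 17982 frames → 107892.
Remaining 5 whole minutes in the current block: 1800 + 4 × 1798 = 8992 frames.
Within the current minute: 6 × 30 + 17 − 2 = 195 (labels ;00/;01 skipped at this minute). Total = 107892 + 8992 + 195 = 117079.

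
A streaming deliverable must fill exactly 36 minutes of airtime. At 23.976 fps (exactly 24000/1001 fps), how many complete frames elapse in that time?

36 min = 2160 s.
Frames = 2160 × 24000/1001 = 51840000/1001 ≈ 51788.2118.
Complete frames: 51788.

51788 frames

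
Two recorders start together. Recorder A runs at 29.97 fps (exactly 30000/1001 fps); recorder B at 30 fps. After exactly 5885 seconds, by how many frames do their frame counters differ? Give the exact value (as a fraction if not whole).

16050/91 frames

A emits 30000/1001 × 5885 = 16050000/91 frames; B emits 30 × 5885 = 176550.
Difference = 16050/91 frames (≈ 176.3736); B is ahead of A.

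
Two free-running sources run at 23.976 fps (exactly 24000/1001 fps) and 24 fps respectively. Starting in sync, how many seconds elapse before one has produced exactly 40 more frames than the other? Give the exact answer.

5005/3 seconds

The gap grows by |24 − 24000/1001| = 24/1001 frames per second.
Time for a 40-frame gap: 40 ÷ (24/1001) = 5005/3 s.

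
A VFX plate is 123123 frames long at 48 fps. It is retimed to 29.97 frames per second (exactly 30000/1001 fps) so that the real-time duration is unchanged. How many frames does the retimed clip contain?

76875 frames

Target frames = source frames × (target rate / source rate) = 123123 × (30000/1001)/(48) = 123123 × 625/1001 = 76875.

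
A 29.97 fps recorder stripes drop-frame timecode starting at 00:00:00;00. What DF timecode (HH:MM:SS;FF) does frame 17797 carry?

00:09:53;25

Ten DF minutes hold 17982 frames, so frame 17797 lies in block 0 (frames 0–17981) with 17797 frames into that block.
The block's first minute is 1800 frames and the rest 1798 each; 17797 frames reaches minute 9, so 0 × 18 + 9 × 2 = 18 labels have been skipped so far.
Adding those back, label number 17797 + 18 = 17815 at 30 labels/s is 593 s + 25 f = 0 h 9 min 53 s frame 25, i.e. 00:09:53;25.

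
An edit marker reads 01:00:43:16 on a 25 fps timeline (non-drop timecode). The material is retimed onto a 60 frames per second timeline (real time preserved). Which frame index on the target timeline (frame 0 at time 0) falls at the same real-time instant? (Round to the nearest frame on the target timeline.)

Source frame index: (1×3600 + 0×60 + 43) × 25 + 16 = 91091.
Real time: 91091 / (25) = 91091/25 s.
Target frame: (91091/25) × (60) = 1093092/5 ≈ 218618.400 → 218618.

frame 218618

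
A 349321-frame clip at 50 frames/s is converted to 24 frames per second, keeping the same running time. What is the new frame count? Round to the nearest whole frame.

Frames at target rate = 349321 × (24) / (50) = 4191852/25 ≈ 167674.080.
Nearest whole frame: 167674.

167674 frames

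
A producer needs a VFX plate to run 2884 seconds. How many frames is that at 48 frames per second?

Frames = 2884 × 48 = 138432.

138432 frames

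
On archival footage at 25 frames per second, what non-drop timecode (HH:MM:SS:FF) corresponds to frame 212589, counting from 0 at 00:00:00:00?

02:21:43:14

212589 ÷ 25 = 8503 full seconds, remainder 14 frames.
8503 s = 2 h 21 min 43 s.
Timecode: 02:21:43:14.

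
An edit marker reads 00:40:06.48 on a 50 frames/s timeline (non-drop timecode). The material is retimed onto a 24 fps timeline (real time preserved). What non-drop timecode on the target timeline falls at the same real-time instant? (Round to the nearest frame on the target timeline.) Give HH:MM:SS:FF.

Source frame index: (0×3600 + 40×60 + 6) × 50 + 48 = 120348.
Real time: 120348 / (50) = 60174/25 s.
Target frame: (60174/25) × (24) = 1444176/25 ≈ 57767.040 → 57767.
At 24 labels/s: frame 57767 → 00:40:06:23.

00:40:06:23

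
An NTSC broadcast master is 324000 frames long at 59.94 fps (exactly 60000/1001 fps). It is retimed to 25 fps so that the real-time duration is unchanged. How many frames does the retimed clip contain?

Target frames = source frames × (target rate / source rate) = 324000 × (25)/(60000/1001) = 324000 × 1001/2400 = 135135.

135135 frames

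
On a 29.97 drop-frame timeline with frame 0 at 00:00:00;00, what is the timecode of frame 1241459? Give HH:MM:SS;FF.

Ten DF minutes hold 17982 frames, so frame 1241459 lies in block 69 (frames 1240758–1258739) with 701 frames into that block.
The block's first minute is 1800 frames and the rest 1798 each; 701 frames reaches minute 0, so 69 × 18 + 0 × 2 = 1242 labels have been skipped so far.
Adding those back, label number 1241459 + 1242 = 1242701 at 30 labels/s is 41423 s + 11 f = 11 h 30 min 23 s frame 11, i.e. 11:30:23;11.

11:30:23;11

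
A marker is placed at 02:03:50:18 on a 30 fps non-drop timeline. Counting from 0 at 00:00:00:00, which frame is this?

Total seconds to the label: (2 × 3600 + 3 × 60 + 50) = 7430.
Frame index = 7430 × 30 + 18 = 222918.

frame 222918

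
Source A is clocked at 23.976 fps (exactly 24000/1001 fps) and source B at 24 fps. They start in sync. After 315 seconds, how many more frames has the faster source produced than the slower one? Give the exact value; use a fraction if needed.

1080/143 frames

A emits 24000/1001 × 315 = 1080000/143 frames; B emits 24 × 315 = 7560.
Difference = 1080/143 frames (≈ 7.5524); B is ahead of A.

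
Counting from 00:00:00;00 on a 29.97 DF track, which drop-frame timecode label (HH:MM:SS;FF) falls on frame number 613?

Ten DF minutes hold 17982 frames, so frame 613 lies in block 0 (frames 0–17981) with 613 frames into that block.
The block's first minute is 1800 frames and the rest 1798 each; 613 frames reaches minute 0, so 0 × 18 + 0 × 2 = 0 labels have been skipped so far.
Adding those back, label number 613 + 0 = 613 at 30 labels/s is 20 s + 13 f = 0 h 0 min 20 s frame 13, i.e. 00:00:20;13.

00:00:20;13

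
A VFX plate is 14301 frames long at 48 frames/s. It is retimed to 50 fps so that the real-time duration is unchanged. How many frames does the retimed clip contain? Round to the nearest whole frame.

Frames at target rate = 14301 × (50) / (48) = 119175/8 ≈ 14896.875.
Nearest whole frame: 14897.

14897 frames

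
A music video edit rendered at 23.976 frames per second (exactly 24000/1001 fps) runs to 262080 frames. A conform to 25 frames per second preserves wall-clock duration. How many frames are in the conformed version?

273273 frames

Target frames = source frames × (target rate / source rate) = 262080 × (25)/(24000/1001) = 262080 × 1001/960 = 273273.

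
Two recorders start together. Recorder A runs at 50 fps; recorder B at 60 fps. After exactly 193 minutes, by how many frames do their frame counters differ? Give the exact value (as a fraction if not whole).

115800 frames

193 min = 11580 s.
A emits 50 × 11580 = 579000 frames; B emits 60 × 11580 = 694800.
Difference = 115800 frames; B is ahead of A.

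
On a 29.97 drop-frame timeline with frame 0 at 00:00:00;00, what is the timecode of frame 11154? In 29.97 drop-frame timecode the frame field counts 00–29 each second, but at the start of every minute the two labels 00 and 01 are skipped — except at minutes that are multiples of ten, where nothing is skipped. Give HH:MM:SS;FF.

Ten DF minutes hold 17982 frames, so frame 11154 lies in block 0 (frames 0–17981) with 11154 frames into that block.
The block's first minute is 1800 frames and the rest 1798 each; 11154 frames reaches minute 6, so 0 × 18 + 6 × 2 = 12 labels have been skipped so far.
Adding those back, label number 11154 + 12 = 11166 at 30 labels/s is 372 s + 6 f = 0 h 6 min 12 s frame 6, i.e. 00:06:12;06.

00:06:12;06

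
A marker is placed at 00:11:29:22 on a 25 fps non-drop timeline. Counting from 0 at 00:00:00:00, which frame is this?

Total seconds to the label: (0 × 3600 + 11 × 60 + 29) = 689.
Frame index = 689 × 25 + 22 = 17247.

frame 17247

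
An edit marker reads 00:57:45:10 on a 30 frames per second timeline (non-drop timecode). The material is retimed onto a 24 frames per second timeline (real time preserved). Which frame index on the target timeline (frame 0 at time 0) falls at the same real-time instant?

Source frame index: (0×3600 + 57×60 + 45) × 30 + 10 = 103960.
Real time: 103960 / (30) = 10396/3 s.
Target frame: (10396/3) × (24) = 83168.

frame 83168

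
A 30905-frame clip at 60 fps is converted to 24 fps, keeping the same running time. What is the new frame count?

Frames at target rate = 30905 × (24) / (60) = 12362.

12362 frames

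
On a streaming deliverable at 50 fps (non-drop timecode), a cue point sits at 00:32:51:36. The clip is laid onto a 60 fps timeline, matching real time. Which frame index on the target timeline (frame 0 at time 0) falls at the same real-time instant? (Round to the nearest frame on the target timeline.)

frame 118303

Source frame index: (0×3600 + 32×60 + 51) × 50 + 36 = 98586.
Real time: 98586 / (50) = 49293/25 s.
Target frame: (49293/25) × (60) = 591516/5 ≈ 118303.200 → 118303.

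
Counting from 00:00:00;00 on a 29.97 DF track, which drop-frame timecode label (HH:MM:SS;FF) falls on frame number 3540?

00:01:58;02

Each 10-minute DF block holds 10 × 60 × 30 − 9 × 2 = 17982 frames. 3540 ÷ 17982 → 0 full blocks, remainder 3540.
Within the partial block the first minute is 1800 frames and each further minute 1798, so 1 further minute boundary passed. Total skipped labels = 18 × 0 + 2 × 1 = 2.
Non-drop label index = 3540 + 2 = 3542; at 30 labels/s that is 00:01:58:02, i.e. DF 00:01:58;02.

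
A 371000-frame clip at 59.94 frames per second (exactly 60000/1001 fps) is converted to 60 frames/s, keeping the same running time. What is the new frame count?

371371 frames

Target frames = source frames × (target rate / source rate) = 371000 × (60)/(60000/1001) = 371000 × 1001/1000 = 371371.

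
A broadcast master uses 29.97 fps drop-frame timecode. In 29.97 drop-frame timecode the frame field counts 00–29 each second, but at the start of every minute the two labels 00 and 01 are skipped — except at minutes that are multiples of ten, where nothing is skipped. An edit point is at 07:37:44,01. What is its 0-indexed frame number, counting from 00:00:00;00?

Complete 10-minute blocks: 45, each 17982 frames → 809190.
Remaining 7 whole minutes in the current block: 1800 + 6 × 1798 = 12588 frames.
Within the current minute: 44 × 30 + 1 − 2 = 1319 (labels ;00/;01 skipped at this minute). Total = 809190 + 12588 + 1319 = 823097.

823097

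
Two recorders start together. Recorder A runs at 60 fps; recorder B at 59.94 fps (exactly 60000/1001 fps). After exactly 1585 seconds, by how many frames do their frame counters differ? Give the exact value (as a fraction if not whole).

95100/1001 frames

A emits 60 × 1585 = 95100 frames; B emits 60000/1001 × 1585 = 95100000/1001.
Difference = 95100/1001 frames (≈ 95.0050); B is behind A.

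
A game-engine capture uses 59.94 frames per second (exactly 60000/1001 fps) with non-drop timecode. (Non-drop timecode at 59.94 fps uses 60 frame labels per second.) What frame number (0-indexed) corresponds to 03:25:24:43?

Total seconds to the label: (3 × 3600 + 25 × 60 + 24) = 12324.
Frame index = 12324 × 60 + 43 = 739483.

frame 739483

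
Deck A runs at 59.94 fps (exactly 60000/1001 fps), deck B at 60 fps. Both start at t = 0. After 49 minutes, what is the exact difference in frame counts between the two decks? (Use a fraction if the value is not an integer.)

25200/143 frames

49 min = 2940 s.
A emits 60000/1001 × 2940 = 25200000/143 frames; B emits 60 × 2940 = 176400.
Difference = 25200/143 frames (≈ 176.2238); B is ahead of A.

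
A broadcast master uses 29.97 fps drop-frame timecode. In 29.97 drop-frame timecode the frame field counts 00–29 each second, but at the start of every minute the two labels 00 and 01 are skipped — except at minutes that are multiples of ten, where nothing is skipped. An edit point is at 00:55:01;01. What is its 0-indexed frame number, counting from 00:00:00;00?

98931

Complete 10-minute blocks: 5, each 17982 frames → 89910.
Remaining 5 whole minutes in the current block: 1800 + 4 × 1798 = 8992 frames.
Within the current minute: 1 × 30 + 1 − 2 = 29 (labels ;00/;01 skipped at this minute). Total = 89910 + 8992 + 29 = 98931.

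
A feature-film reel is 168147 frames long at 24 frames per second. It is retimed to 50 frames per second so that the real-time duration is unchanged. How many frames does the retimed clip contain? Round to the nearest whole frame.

Frames at target rate = 168147 × (50) / (24) = 1401225/4 ≈ 350306.250.
Nearest whole frame: 350306.

350306 frames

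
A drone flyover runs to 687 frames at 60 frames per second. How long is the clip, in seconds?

11.45 seconds

Running time = 687 / (60) = 11.45 s.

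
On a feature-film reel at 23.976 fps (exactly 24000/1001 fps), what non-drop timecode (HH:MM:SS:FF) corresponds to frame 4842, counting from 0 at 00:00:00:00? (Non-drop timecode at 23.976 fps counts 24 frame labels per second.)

4842 ÷ 24 = 201 full seconds, remainder 18 frames.
201 s = 0 h 3 min 21 s.
Timecode: 00:03:21:18.

00:03:21:18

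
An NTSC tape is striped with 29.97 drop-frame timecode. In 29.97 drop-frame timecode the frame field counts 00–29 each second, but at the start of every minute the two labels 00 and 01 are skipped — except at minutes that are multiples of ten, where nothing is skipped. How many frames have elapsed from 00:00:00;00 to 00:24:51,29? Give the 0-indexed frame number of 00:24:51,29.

44715

As if non-drop at 30 labels/s: (0 × 3600 + 24 × 60 + 51) × 30 + 29 = 44759.
Minute boundaries passed: 24; those not divisible by 10: 24 − 2 = 22; dropped labels = 2 × 22 = 44.
Actual frame index = 44759 − 44 = 44715.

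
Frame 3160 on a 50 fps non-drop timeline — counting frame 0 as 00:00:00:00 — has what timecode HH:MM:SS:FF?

00:01:03:10

3160 ÷ 50 = 63 full seconds, remainder 10 frames.
63 s = 0 h 1 min 3 s.
Timecode: 00:01:03:10.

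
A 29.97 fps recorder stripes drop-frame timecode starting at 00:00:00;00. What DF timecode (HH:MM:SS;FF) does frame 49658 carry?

00:27:36;28

Ten DF minutes hold 17982 frames, so frame 49658 lies in block 2 (frames 35964–53945) with 13694 frames into that block.
The block's first minute is 1800 frames and the rest 1798 each; 13694 frames reaches minute 7, so 2 × 18 + 7 × 2 = 50 labels have been skipped so far.
Adding those back, label number 49658 + 50 = 49708 at 30 labels/s is 1656 s + 28 f = 0 h 27 min 36 s frame 28, i.e. 00:27:36;28.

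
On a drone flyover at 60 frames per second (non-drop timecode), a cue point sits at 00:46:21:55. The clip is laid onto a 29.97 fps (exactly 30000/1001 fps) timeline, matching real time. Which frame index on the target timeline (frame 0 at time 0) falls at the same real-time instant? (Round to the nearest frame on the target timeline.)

frame 83374

Source frame index: (0×3600 + 46×60 + 21) × 60 + 55 = 166915.
Real time: 166915 / (60) = 33383/12 s.
Target frame: (33383/12) × (30000/1001) = 11922500/143 ≈ 83374.126 → 83374.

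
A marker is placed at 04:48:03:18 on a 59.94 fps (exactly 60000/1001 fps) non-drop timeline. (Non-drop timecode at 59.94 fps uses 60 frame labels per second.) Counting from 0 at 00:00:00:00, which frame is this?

frame 1036998

Total seconds to the label: (4 × 3600 + 48 × 60 + 3) = 17283.
Frame index = 17283 × 60 + 18 = 1036998.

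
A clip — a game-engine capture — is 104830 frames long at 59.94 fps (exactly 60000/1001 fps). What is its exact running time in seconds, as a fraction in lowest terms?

10493483/6000 seconds

Running time = 104830 ÷ (60000/1001) = 104830 × 1001/60000 = 10493483/6000 s.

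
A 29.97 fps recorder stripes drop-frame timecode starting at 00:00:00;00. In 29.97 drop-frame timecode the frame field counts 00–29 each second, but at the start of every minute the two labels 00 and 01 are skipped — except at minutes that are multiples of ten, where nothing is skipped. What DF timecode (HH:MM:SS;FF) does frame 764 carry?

00:00:25;14

Ten DF minutes hold 17982 frames, so frame 764 lies in block 0 (frames 0–17981) with 764 frames into that block.
The block's first minute is 1800 frames and the rest 1798 each; 764 frames reaches minute 0, so 0 × 18 + 0 × 2 = 0 labels have been skipped so far.
Adding those back, label number 764 + 0 = 764 at 30 labels/s is 25 s + 14 f = 0 h 0 min 25 s frame 14, i.e. 00:00:25;14.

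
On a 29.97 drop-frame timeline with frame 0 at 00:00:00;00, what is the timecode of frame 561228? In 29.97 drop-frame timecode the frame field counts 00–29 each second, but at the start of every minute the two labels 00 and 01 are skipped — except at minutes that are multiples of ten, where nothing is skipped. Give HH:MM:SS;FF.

05:12:06;10

Each 10-minute DF block holds 10 × 60 × 30 − 9 × 2 = 17982 frames. 561228 ÷ 17982 → 31 full blocks, remainder 3786.
Within the partial block the first minute is 1800 frames and each further minute 1798, so 2 further minute boundaries passed. Total skipped labels = 18 × 31 + 2 × 2 = 562.
Non-drop label index = 561228 + 562 = 561790; at 30 labels/s that is 05:12:06:10, i.e. DF 05:12:06;10.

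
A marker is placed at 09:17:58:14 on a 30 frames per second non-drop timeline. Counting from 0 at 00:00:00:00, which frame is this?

frame 1004354

Total seconds to the label: (9 × 3600 + 17 × 60 + 58) = 33478.
Frame index = 33478 × 30 + 14 = 1004354.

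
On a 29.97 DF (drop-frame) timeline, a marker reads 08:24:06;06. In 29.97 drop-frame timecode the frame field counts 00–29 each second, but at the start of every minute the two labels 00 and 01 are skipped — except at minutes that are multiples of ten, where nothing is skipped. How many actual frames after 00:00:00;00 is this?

Complete 10-minute blocks: 50, each 17982 frames → 899100.
Remaining 4 whole minutes in the current block: 1800 + 3 × 1798 = 7194 frames.
Within the current minute: 6 × 30 + 6 − 2 = 184 (labels ;00/;01 skipped at this minute). Total = 899100 + 7194 + 184 = 906478.

906478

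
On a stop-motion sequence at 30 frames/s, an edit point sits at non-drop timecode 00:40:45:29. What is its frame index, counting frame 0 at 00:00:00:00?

frame 73379

Total seconds to the label: (0 × 3600 + 40 × 60 + 45) = 2445.
Frame index = 2445 × 30 + 29 = 73379.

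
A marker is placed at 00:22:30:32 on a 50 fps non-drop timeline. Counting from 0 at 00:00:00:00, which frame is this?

Total seconds to the label: (0 × 3600 + 22 × 60 + 30) = 1350.
Frame index = 1350 × 50 + 32 = 67532.

67532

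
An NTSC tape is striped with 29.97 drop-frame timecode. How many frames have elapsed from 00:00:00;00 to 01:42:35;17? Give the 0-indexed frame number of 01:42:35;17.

Complete 10-minute blocks: 10, each 17982 frames → 179820.
Remaining 2 whole minutes in the current block: 1800 + 1 × 1798 = 3598 frames.
Within the current minute: 35 × 30 + 17 − 2 = 1065 (labels ;00/;01 skipped at this minute). Total = 179820 + 3598 + 1065 = 184483.

184483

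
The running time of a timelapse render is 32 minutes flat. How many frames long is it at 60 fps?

32 min = 1920 s.
Frames = 1920 × 60 = 115200.

115200 frames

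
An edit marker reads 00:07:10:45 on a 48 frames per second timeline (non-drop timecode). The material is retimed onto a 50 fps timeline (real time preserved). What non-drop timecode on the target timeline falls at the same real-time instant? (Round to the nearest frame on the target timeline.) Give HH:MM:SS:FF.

00:07:10:47

Source frame index: (0×3600 + 7×60 + 10) × 48 + 45 = 20685.
Real time: 20685 / (48) = 6895/16 s.
Target frame: (6895/16) × (50) = 172375/8 ≈ 21546.875 → 21547.
At 50 labels/s: frame 21547 → 00:07:10:47.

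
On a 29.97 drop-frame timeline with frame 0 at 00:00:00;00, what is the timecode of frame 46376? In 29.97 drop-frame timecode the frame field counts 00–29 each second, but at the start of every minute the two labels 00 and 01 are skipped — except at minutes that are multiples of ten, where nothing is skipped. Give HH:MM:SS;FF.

00:25:47;12

Each 10-minute DF block holds 10 × 60 × 30 − 9 × 2 = 17982 frames. 46376 ÷ 17982 → 2 full blocks, remainder 10412.
Within the partial block the first minute is 1800 frames and each further minute 1798, so 5 further minute boundaries passed. Total skipped labels = 18 × 2 + 2 × 5 = 46.
Non-drop label index = 46376 + 46 = 46422; at 30 labels/s that is 00:25:47:12, i.e. DF 00:25:47;12.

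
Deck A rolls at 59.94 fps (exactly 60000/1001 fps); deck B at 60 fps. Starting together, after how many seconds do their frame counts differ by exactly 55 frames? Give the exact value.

The gap grows by |60 − 60000/1001| = 60/1001 frames per second.
Time for a 55-frame gap: 55 ÷ (60/1001) = 11011/12 s.

11011/12 seconds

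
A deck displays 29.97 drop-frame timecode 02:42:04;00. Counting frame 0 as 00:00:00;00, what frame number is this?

Complete 10-minute blocks: 16, each 17982 frames → 287712.
Remaining 2 whole minutes in the current block: 1800 + 1 × 1798 = 3598 frames.
Within the current minute: 4 × 30 + 0 − 2 = 118 (labels ;00/;01 skipped at this minute). Total = 287712 + 3598 + 118 = 291428.

291428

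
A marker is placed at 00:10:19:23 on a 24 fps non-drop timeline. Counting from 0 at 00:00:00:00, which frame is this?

Total seconds to the label: (0 × 3600 + 10 × 60 + 19) = 619.
Frame index = 619 × 24 + 23 = 14879.

14879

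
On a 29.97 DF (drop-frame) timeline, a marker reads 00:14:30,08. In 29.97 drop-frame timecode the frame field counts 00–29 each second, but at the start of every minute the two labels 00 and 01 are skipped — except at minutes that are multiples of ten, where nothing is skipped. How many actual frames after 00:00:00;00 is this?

26082

Complete 10-minute blocks: 1, each 17982 frames → 17982.
Remaining 4 whole minutes in the current block: 1800 + 3 × 1798 = 7194 frames.
Within the current minute: 30 × 30 + 8 − 2 = 906 (labels ;00/;01 skipped at this minute). Total = 17982 + 7194 + 906 = 26082.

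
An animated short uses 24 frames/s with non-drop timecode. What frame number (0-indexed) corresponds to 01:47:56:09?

frame 155433

Total seconds to the label: (1 × 3600 + 47 × 60 + 56) = 6476.
Frame index = 6476 × 24 + 9 = 155433.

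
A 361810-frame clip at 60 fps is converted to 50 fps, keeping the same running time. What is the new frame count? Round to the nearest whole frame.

Frames at target rate = 361810 × (50) / (60) = 904525/3 ≈ 301508.333.
Nearest whole frame: 301508.

301508 frames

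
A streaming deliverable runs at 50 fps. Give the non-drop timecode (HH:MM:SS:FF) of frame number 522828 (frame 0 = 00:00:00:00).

522828 ÷ 50 = 10456 full seconds, remainder 28 frames.
10456 s = 2 h 54 min 16 s.
Timecode: 02:54:16:28.

02:54:16:28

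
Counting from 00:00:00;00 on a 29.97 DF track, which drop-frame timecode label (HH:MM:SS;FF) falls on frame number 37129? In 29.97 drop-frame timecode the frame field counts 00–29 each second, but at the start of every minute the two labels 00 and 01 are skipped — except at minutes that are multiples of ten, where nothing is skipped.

Each 10-minute DF block holds 10 × 60 × 30 − 9 × 2 = 17982 frames. 37129 ÷ 17982 → 2 full blocks, remainder 1165.
Within the partial block the first minute is 1800 frames and each further minute 1798, so 0 further minute boundaries passed. Total skipped labels = 18 × 2 + 2 × 0 = 36.
Non-drop label index = 37129 + 36 = 37165; at 30 labels/s that is 00:20:38:25, i.e. DF 00:20:38;25.

00:20:38;25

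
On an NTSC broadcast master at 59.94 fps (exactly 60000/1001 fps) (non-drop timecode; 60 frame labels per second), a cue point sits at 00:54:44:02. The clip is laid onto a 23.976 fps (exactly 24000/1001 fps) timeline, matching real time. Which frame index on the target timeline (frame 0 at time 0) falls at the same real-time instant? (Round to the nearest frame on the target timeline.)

frame 78817

Source frame index: (0×3600 + 54×60 + 44) × 60 + 2 = 197042.
Real time: 197042 / (60000/1001) = 98619521/30000 s.
Target frame: (98619521/30000) × (24000/1001) = 394084/5 ≈ 78816.800 → 78817.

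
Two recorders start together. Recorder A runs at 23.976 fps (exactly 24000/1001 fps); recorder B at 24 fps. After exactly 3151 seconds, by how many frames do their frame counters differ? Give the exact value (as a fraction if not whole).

A emits 24000/1001 × 3151 = 75624000/1001 frames; B emits 24 × 3151 = 75624.
Difference = 75624/1001 frames (≈ 75.5485); B is ahead of A.

75624/1001 frames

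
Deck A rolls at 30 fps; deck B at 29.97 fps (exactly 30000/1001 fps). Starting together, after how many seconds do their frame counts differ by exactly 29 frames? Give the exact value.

29029/30 seconds

The gap grows by |30000/1001 − 30| = 30/1001 frames per second.
Time for a 29-frame gap: 29 ÷ (30/1001) = 29029/30 s.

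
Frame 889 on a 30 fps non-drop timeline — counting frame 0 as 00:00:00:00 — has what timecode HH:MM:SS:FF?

889 ÷ 30 = 29 full seconds, remainder 19 frames.
29 s = 0 h 0 min 29 s.
Timecode: 00:00:29:19.

00:00:29:19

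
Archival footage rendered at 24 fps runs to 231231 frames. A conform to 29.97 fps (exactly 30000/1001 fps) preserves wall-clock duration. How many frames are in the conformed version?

288750 frames

Target frames = source frames × (target rate / source rate) = 231231 × (30000/1001)/(24) = 231231 × 1250/1001 = 288750.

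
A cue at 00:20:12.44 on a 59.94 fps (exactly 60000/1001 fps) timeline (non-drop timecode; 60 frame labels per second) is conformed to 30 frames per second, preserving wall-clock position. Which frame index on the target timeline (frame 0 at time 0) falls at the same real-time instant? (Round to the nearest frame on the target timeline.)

Source frame index: (0×3600 + 20×60 + 12) × 60 + 44 = 72764.
Real time: 72764 / (60000/1001) = 18209191/15000 s.
Target frame: (18209191/15000) × (30) = 18209191/500 ≈ 36418.382 → 36418.

frame 36418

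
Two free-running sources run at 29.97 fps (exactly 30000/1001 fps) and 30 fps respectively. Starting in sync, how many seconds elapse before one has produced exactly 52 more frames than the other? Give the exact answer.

The gap grows by |30 − 30000/1001| = 30/1001 frames per second.
Time for a 52-frame gap: 52 ÷ (30/1001) = 26026/15 s.

26026/15 seconds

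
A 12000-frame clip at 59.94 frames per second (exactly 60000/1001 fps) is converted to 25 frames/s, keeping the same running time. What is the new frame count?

5005 frames

Target frames = source frames × (target rate / source rate) = 12000 × (25)/(60000/1001) = 12000 × 1001/2400 = 5005.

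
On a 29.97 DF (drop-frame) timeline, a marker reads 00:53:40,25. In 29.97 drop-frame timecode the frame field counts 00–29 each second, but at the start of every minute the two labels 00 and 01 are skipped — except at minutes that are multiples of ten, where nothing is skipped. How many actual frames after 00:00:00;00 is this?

As if non-drop at 30 labels/s: (0 × 3600 + 53 × 60 + 40) × 30 + 25 = 96625.
Minute boundaries passed: 53; those not divisible by 10: 53 − 5 = 48; dropped labels = 2 × 48 = 96.
Actual frame index = 96625 − 96 = 96529.

96529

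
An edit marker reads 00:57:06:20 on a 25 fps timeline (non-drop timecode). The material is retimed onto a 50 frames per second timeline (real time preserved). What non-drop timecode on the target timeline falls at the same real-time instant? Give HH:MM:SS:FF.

Source frame index: (0×3600 + 57×60 + 6) × 25 + 20 = 85670.
Real time: 85670 / (25) = 17134/5 s.
Target frame: (17134/5) × (50) = 171340.
At 50 labels/s: frame 171340 → 00:57:06:40.

00:57:06:40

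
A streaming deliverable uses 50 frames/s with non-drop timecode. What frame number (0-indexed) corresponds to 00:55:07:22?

Total seconds to the label: (0 × 3600 + 55 × 60 + 7) = 3307.
Frame index = 3307 × 50 + 22 = 165372.

165372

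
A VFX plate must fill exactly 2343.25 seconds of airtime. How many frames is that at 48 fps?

112476 frames

Frames = 2343.25 × 48 = 112476.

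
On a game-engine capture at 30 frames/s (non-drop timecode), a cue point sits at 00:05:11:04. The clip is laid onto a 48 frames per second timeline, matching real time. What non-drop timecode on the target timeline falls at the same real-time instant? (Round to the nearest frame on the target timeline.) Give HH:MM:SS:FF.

Source frame index: (0×3600 + 5×60 + 11) × 30 + 4 = 9334.
Real time: 9334 / (30) = 4667/15 s.
Target frame: (4667/15) × (48) = 74672/5 ≈ 14934.400 → 14934.
At 48 labels/s: frame 14934 → 00:05:11:06.

00:05:11:06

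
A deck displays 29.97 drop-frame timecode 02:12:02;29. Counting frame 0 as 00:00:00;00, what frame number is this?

Complete 10-minute blocks: 13, each 17982 frames → 233766.
Remaining 2 whole minutes in the current block: 1800 + 1 × 1798 = 3598 frames.
Within the current minute: 2 × 30 + 29 − 2 = 87 (labels ;00/;01 skipped at this minute). Total = 233766 + 3598 + 87 = 237451.

237451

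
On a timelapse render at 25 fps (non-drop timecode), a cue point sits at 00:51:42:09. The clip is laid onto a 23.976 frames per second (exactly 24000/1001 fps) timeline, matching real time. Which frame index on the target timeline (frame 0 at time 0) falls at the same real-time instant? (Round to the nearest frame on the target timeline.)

frame 74382

Source frame index: (0×3600 + 51×60 + 42) × 25 + 9 = 77559.
Real time: 77559 / (25) = 77559/25 s.
Target frame: (77559/25) × (24000/1001) = 74456640/1001 ≈ 74382.258 → 74382.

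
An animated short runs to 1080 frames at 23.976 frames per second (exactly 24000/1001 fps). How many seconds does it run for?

Running time = 1080 / (24000/1001) = 45.045 s.

45.045 seconds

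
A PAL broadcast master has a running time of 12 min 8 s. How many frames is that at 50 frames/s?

36400 frames

12 min 8 s = 728 s.
Frames = 728 × 50 = 36400.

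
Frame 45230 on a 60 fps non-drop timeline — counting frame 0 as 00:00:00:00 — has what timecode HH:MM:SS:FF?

00:12:33:50

45230 ÷ 60 = 753 full seconds, remainder 50 frames.
753 s = 0 h 12 min 33 s.
Timecode: 00:12:33:50.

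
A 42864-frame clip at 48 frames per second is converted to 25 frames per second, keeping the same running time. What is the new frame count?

Target frames = source frames × (target rate / source rate) = 42864 × (25)/(48) = 42864 × 25/48 = 22325.

22325 frames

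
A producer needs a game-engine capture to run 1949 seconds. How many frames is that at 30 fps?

Frames = 1949 × 30 = 58470.

58470 frames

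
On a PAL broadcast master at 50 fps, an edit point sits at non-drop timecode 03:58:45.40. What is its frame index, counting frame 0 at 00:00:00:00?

frame 716290

Total seconds to the label: (3 × 3600 + 58 × 60 + 45) = 14325.
Frame index = 14325 × 50 + 40 = 716290.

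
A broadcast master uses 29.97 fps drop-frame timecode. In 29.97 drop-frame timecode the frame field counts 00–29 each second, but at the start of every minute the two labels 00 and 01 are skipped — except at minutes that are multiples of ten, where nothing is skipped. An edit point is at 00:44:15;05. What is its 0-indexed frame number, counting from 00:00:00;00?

79575

Complete 10-minute blocks: 4, each 17982 frames → 71928.
Remaining 4 whole minutes in the current block: 1800 + 3 × 1798 = 7194 frames.
Within the current minute: 15 × 30 + 5 − 2 = 453 (labels ;00/;01 skipped at this minute). Total = 71928 + 7194 + 453 = 79575.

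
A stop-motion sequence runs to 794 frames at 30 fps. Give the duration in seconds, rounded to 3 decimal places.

Running time = 794 × 1/30 = 397/15 s ≈ 26.467 s.

26.467 seconds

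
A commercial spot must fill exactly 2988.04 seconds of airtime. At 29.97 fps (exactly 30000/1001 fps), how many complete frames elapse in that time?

89551 frames

Frames = 2988.04 × 30000/1001 = 8149200/91 ≈ 89551.6484.
Complete frames: 89551.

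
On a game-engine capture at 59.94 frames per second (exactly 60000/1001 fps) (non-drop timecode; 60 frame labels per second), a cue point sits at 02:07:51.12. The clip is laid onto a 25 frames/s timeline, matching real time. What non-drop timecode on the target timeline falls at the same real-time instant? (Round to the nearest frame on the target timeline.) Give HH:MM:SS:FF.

02:07:58:22

Source frame index: (2×3600 + 7×60 + 51) × 60 + 12 = 460272.
Real time: 460272 / (60000/1001) = 9598589/1250 s.
Target frame: (9598589/1250) × (25) = 9598589/50 ≈ 191971.780 → 191972.
At 25 labels/s: frame 191972 → 02:07:58:22.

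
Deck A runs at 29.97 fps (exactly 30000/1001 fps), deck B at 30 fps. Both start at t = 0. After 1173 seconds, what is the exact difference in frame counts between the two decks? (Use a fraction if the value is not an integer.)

35190/1001 frames

A emits 30000/1001 × 1173 = 35190000/1001 frames; B emits 30 × 1173 = 35190.
Difference = 35190/1001 frames (≈ 35.1548); B is ahead of A.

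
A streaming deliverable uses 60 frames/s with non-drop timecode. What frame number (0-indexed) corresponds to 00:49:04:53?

frame 176693

Total seconds to the label: (0 × 3600 + 49 × 60 + 4) = 2944.
Frame index = 2944 × 60 + 53 = 176693.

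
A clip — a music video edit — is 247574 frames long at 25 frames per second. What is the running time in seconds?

9902.96 seconds

Running time = 247574 / (25) = 9902.96 s.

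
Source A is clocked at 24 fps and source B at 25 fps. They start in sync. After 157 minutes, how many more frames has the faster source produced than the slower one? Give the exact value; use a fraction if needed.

157 min = 9420 s.
A emits 24 × 9420 = 226080 frames; B emits 25 × 9420 = 235500.
Difference = 9420 frames; B is ahead of A.

9420 frames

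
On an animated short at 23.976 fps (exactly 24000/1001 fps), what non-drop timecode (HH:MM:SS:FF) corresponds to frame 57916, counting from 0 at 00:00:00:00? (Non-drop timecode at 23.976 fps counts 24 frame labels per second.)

00:40:13:04

57916 ÷ 24 = 2413 full seconds, remainder 4 frames.
2413 s = 0 h 40 min 13 s.
Timecode: 00:40:13:04.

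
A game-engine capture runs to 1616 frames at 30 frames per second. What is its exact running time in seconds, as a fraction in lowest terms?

Running time = 1616 ÷ (30) = 1616 × 1/30 = 808/15 s.

808/15 seconds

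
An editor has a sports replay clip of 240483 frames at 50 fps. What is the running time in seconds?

Running time = 240483 / (50) = 4809.66 s.

4809.66 seconds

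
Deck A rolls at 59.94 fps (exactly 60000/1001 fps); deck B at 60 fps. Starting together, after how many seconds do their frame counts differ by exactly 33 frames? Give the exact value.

The gap grows by |60 − 60000/1001| = 60/1001 frames per second.
Time for a 33-frame gap: 33 ÷ (60/1001) = 550.55 s.

550.55 seconds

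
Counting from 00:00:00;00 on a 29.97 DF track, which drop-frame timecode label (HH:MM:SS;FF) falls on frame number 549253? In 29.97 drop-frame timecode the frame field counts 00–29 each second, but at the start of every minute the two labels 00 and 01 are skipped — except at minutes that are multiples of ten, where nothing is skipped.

05:05:26;23

Each 10-minute DF block holds 10 × 60 × 30 − 9 × 2 = 17982 frames. 549253 ÷ 17982 → 30 full blocks, remainder 9793.
Within the partial block the first minute is 1800 frames and each further minute 1798, so 5 further minute boundaries passed. Total skipped labels = 18 × 30 + 2 × 5 = 550.
Non-drop label index = 549253 + 550 = 549803; at 30 labels/s that is 05:05:26:23, i.e. DF 05:05:26;23.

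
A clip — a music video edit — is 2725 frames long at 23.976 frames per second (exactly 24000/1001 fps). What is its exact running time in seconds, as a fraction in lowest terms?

109109/960 seconds

Running time = 2725 ÷ (24000/1001) = 2725 × 1001/24000 = 109109/960 s.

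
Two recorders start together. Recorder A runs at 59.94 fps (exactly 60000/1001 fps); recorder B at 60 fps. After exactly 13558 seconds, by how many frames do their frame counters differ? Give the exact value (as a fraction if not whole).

A emits 60000/1001 × 13558 = 813480000/1001 frames; B emits 60 × 13558 = 813480.
Difference = 813480/1001 frames (≈ 812.6673); B is ahead of A.

813480/1001 frames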